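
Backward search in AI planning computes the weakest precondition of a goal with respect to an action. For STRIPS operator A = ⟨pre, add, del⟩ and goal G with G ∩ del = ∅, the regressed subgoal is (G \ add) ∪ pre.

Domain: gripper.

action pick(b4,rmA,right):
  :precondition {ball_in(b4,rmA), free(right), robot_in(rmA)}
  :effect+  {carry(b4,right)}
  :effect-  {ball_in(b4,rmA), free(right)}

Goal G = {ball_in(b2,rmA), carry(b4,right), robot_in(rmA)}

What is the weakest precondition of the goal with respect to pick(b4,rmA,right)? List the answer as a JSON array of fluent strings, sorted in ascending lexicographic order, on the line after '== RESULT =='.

Compute (G \ add) ∪ pre:
  G ∩ del = {}  (empty — regression defined)
  G \ add = {ball_in(b2,rmA), carry(b4,right), robot_in(rmA)} \ {carry(b4,right)} = {ball_in(b2,rmA), robot_in(rmA)}
  ∪ pre   = {ball_in(b2,rmA), robot_in(rmA)} ∪ {ball_in(b4,rmA), free(right), robot_in(rmA)}
          = {ball_in(b2,rmA), ball_in(b4,rmA), free(right), robot_in(rmA)}

== RESULT ==
["ball_in(b2,rmA)", "ball_in(b4,rmA)", "free(right)", "robot_in(rmA)"]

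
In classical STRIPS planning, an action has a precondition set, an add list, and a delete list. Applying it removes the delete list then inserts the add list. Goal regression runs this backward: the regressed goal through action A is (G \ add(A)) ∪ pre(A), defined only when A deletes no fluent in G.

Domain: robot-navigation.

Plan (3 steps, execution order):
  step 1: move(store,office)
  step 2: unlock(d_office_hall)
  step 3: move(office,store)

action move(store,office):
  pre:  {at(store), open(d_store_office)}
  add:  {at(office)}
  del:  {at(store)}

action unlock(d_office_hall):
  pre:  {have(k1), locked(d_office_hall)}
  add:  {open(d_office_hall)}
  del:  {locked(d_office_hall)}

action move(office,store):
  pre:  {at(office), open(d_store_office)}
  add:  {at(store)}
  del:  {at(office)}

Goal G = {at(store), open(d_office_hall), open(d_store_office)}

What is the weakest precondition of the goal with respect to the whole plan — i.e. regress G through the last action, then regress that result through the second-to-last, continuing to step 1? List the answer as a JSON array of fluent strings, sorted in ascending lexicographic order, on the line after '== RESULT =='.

Regress step by step:
  through step 3 (move(office,store)): drop {at(store)}, keep {open(d_office_hall), open(d_store_office)}, require {at(office), open(d_store_office)}
    → {at(office), open(d_office_hall), open(d_store_office)}
  through step 2 (unlock(d_office_hall)): drop {open(d_office_hall)}, keep {at(office), open(d_store_office)}, require {have(k1), locked(d_office_hall)}
    → {at(office), have(k1), locked(d_office_hall), open(d_store_office)}
  through step 1 (move(store,office)): drop {at(office)}, keep {have(k1), locked(d_office_hall), open(d_store_office)}, require {at(store), open(d_store_office)}
    → {at(store), have(k1), locked(d_office_hall), open(d_store_office)}

== RESULT ==
["at(store)", "have(k1)", "locked(d_office_hall)", "open(d_store_office)"]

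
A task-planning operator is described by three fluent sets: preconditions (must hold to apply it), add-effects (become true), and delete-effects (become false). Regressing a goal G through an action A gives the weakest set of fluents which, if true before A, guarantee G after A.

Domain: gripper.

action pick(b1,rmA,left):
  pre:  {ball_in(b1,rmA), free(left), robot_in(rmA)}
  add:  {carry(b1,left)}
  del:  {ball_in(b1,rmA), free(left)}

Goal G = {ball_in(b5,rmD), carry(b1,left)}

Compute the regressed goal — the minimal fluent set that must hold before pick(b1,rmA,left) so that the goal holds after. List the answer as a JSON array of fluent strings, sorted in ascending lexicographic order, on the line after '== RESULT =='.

Regress:
  G ∩ del = {}  (empty — regression defined)
  G \ add = {ball_in(b5,rmD), carry(b1,left)} \ {carry(b1,left)} = {ball_in(b5,rmD)}
  ∪ pre   = {ball_in(b5,rmD)} ∪ {ball_in(b1,rmA), free(left), robot_in(rmA)}
          = {ball_in(b1,rmA), ball_in(b5,rmD), free(left), robot_in(rmA)}

== RESULT ==
["ball_in(b1,rmA)", "ball_in(b5,rmD)", "free(left)", "robot_in(rmA)"]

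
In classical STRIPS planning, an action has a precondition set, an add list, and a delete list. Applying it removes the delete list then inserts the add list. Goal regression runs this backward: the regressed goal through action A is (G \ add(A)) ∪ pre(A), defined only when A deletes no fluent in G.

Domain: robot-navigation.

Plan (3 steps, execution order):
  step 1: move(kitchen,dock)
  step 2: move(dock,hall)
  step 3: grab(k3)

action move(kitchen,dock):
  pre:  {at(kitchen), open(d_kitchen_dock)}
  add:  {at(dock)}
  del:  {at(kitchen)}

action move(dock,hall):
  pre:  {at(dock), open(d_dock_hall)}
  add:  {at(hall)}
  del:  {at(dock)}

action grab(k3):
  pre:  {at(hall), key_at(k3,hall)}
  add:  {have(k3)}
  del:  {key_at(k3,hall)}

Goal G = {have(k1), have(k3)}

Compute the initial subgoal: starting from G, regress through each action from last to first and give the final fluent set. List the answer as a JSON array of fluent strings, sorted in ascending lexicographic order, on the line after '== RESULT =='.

Work backward from the goal:
  through step 3 (grab(k3)): drop {have(k3)}, keep {have(k1)}, require {at(hall), key_at(k3,hall)}
    → {at(hall), have(k1), key_at(k3,hall)}
  through step 2 (move(dock,hall)): drop {at(hall)}, keep {have(k1), key_at(k3,hall)}, require {at(dock), open(d_dock_hall)}
    → {at(dock), have(k1), key_at(k3,hall), open(d_dock_hall)}
  through step 1 (move(kitchen,dock)): drop {at(dock)}, keep {have(k1), key_at(k3,hall), open(d_dock_hall)}, require {at(kitchen), open(d_kitchen_dock)}
    → {at(kitchen), have(k1), key_at(k3,hall), open(d_dock_hall), open(d_kitchen_dock)}

== RESULT ==
["at(kitchen)", "have(k1)", "key_at(k3,hall)", "open(d_dock_hall)", "open(d_kitchen_dock)"]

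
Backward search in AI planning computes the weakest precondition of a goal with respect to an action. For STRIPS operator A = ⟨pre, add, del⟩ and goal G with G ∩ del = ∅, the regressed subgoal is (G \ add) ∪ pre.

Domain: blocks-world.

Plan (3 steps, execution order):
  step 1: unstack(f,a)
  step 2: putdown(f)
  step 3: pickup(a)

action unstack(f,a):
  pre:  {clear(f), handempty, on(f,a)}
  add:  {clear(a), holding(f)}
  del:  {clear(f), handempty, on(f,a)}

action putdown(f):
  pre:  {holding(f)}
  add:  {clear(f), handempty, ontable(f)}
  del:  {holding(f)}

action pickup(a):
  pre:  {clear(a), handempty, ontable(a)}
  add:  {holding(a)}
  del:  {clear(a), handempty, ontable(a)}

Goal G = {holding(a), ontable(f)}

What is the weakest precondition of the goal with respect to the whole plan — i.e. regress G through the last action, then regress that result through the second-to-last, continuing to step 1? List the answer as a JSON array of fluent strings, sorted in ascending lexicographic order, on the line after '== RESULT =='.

Work backward from the goal:
  through step 3 (pickup(a)): drop {holding(a)}, keep {ontable(f)}, require {clear(a), handempty, ontable(a)}
    → {clear(a), handempty, ontable(a), ontable(f)}
  through step 2 (putdown(f)): drop {handempty, ontable(f)}, keep {clear(a), ontable(a)}, require {holding(f)}
    → {clear(a), holding(f), ontable(a)}
  through step 1 (unstack(f,a)): drop {clear(a), holding(f)}, keep {ontable(a)}, require {clear(f), handempty, on(f,a)}
    → {clear(f), handempty, on(f,a), ontable(a)}

== RESULT ==
["clear(f)", "handempty", "on(f,a)", "ontable(a)"]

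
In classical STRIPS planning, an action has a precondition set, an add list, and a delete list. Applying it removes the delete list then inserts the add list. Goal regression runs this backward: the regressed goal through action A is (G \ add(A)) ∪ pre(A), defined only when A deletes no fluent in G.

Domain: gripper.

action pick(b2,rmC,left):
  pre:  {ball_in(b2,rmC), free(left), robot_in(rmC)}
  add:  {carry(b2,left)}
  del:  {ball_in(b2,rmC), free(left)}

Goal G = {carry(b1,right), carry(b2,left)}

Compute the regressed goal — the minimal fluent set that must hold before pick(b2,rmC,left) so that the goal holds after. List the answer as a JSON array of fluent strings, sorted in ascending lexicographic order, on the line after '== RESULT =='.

Regress:
  G ∩ del = {}  (empty — regression defined)
  G \ add = {carry(b1,right), carry(b2,left)} \ {carry(b2,left)} = {carry(b1,right)}
  ∪ pre   = {carry(b1,right)} ∪ {ball_in(b2,rmC), free(left), robot_in(rmC)}
          = {ball_in(b2,rmC), carry(b1,right), free(left), robot_in(rmC)}

== RESULT ==
["ball_in(b2,rmC)", "carry(b1,right)", "free(left)", "robot_in(rmC)"]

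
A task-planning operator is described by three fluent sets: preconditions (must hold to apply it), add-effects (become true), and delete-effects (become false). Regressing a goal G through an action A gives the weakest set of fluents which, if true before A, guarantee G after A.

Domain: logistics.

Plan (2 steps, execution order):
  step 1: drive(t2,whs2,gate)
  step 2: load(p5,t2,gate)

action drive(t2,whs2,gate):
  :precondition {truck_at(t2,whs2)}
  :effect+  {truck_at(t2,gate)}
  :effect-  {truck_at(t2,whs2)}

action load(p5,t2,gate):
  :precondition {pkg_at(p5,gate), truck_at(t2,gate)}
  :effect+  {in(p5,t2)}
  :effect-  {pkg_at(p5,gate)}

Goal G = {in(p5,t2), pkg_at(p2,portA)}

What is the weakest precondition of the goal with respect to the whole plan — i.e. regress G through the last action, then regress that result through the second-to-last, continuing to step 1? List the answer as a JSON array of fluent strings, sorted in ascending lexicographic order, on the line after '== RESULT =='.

Regress step by step:
  through step 2 (load(p5,t2,gate)): drop {in(p5,t2)}, keep {pkg_at(p2,portA)}, require {pkg_at(p5,gate), truck_at(t2,gate)}
    → {pkg_at(p2,portA), pkg_at(p5,gate), truck_at(t2,gate)}
  through step 1 (drive(t2,whs2,gate)): drop {truck_at(t2,gate)}, keep {pkg_at(p2,portA), pkg_at(p5,gate)}, require {truck_at(t2,whs2)}
    → {pkg_at(p2,portA), pkg_at(p5,gate), truck_at(t2,whs2)}

== RESULT ==
["pkg_at(p2,portA)", "pkg_at(p5,gate)", "truck_at(t2,whs2)"]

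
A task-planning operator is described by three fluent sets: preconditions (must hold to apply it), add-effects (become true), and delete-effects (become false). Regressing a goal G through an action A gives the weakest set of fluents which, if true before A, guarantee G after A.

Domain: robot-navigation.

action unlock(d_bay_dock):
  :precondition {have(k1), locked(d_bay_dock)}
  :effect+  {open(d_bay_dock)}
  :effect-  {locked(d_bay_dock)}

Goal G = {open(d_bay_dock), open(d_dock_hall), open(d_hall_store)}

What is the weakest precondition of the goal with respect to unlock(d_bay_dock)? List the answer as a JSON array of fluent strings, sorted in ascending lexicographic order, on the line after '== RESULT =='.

Compute (G \ add) ∪ pre:
  G ∩ del = {}  (empty — regression defined)
  G \ add = {open(d_bay_dock), open(d_dock_hall), open(d_hall_store)} \ {open(d_bay_dock)} = {open(d_dock_hall), open(d_hall_store)}
  ∪ pre   = {open(d_dock_hall), open(d_hall_store)} ∪ {have(k1), locked(d_bay_dock)}
          = {have(k1), locked(d_bay_dock), open(d_dock_hall), open(d_hall_store)}

== RESULT ==
["have(k1)", "locked(d_bay_dock)", "open(d_dock_hall)", "open(d_hall_store)"]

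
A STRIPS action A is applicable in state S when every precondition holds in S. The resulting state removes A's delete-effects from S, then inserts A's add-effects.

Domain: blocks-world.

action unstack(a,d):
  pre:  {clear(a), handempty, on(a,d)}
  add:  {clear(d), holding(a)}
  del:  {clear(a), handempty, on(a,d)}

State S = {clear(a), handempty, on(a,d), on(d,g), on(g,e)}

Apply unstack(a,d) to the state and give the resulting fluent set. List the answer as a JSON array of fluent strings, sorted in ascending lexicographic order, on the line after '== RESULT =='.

Compute (S \ del) ∪ add:
  pre ⊆ S: {clear(a), handempty, on(a,d)} ⊆ S  — applicable
  S \ del = {on(d,g), on(g,e)}
  ∪ add   = {clear(d), holding(a), on(d,g), on(g,e)}

== RESULT ==
["clear(d)", "holding(a)", "on(d,g)", "on(g,e)"]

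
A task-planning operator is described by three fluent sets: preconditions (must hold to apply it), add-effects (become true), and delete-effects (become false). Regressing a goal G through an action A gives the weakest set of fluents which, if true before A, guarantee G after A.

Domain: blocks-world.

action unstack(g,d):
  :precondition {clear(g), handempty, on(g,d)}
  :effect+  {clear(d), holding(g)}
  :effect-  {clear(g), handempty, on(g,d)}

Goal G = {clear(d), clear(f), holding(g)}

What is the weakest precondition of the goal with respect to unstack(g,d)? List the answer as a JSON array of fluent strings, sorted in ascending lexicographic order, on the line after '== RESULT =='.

Regress:
  G ∩ del = {}  (empty — regression defined)
  G \ add = {clear(d), clear(f), holding(g)} \ {clear(d), holding(g)} = {clear(f)}
  ∪ pre   = {clear(f)} ∪ {clear(g), handempty, on(g,d)}
          = {clear(f), clear(g), handempty, on(g,d)}

== RESULT ==
["clear(f)", "clear(g)", "handempty", "on(g,d)"]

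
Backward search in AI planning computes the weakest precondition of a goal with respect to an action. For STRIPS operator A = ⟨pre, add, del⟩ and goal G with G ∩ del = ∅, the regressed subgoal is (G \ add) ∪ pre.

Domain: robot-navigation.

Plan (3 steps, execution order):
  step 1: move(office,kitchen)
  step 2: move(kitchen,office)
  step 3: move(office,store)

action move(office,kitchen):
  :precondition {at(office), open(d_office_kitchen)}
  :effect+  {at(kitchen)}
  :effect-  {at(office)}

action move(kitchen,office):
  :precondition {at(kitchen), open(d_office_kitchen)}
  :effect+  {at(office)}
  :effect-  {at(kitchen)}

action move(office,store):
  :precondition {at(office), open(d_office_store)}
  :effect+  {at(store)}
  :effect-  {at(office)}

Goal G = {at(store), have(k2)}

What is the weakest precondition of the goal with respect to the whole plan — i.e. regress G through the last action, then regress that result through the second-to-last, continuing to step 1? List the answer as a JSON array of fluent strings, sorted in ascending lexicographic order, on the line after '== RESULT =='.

Regress step by step:
  through step 3 (move(office,store)): drop {at(store)}, keep {have(k2)}, require {at(office), open(d_office_store)}
    → {at(office), have(k2), open(d_office_store)}
  through step 2 (move(kitchen,office)): drop {at(office)}, keep {have(k2), open(d_office_store)}, require {at(kitchen), open(d_office_kitchen)}
    → {at(kitchen), have(k2), open(d_office_kitchen), open(d_office_store)}
  through step 1 (move(office,kitchen)): drop {at(kitchen)}, keep {have(k2), open(d_office_kitchen), open(d_office_store)}, require {at(office), open(d_office_kitchen)}
    → {at(office), have(k2), open(d_office_kitchen), open(d_office_store)}

== RESULT ==
["at(office)", "have(k2)", "open(d_office_kitchen)", "open(d_office_store)"]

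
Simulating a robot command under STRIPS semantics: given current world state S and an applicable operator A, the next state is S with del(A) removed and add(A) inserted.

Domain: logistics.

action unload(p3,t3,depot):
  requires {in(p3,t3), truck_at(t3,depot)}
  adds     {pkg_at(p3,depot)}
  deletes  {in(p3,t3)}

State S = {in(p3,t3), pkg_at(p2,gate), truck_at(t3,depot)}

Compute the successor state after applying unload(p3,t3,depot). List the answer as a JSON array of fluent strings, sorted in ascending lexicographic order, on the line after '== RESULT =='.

Progress:
  pre ⊆ S: {in(p3,t3), truck_at(t3,depot)} ⊆ S  — applicable
  S \ del = {pkg_at(p2,gate), truck_at(t3,depot)}
  ∪ add   = {pkg_at(p2,gate), pkg_at(p3,depot), truck_at(t3,depot)}

== RESULT ==
["pkg_at(p2,gate)", "pkg_at(p3,depot)", "truck_at(t3,depot)"]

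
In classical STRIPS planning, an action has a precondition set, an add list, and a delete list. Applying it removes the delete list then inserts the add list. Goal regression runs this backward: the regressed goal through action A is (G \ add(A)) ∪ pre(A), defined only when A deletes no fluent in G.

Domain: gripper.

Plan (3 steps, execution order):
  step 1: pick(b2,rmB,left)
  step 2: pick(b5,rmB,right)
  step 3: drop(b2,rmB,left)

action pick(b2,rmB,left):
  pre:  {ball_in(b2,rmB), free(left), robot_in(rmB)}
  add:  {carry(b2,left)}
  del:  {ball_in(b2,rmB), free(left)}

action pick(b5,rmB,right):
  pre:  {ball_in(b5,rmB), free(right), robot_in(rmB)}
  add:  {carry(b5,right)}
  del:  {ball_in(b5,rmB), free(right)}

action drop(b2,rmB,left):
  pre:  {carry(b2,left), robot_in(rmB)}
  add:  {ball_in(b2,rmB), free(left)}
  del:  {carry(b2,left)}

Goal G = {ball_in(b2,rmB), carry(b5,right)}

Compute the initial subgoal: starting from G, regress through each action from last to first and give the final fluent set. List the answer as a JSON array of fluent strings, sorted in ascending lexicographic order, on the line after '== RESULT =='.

Regress step by step:
  through step 3 (drop(b2,rmB,left)): drop {ball_in(b2,rmB)}, keep {carry(b5,right)}, require {carry(b2,left), robot_in(rmB)}
    → {carry(b2,left), carry(b5,right), robot_in(rmB)}
  through step 2 (pick(b5,rmB,right)): drop {carry(b5,right)}, keep {carry(b2,left), robot_in(rmB)}, require {ball_in(b5,rmB), free(right), robot_in(rmB)}
    → {ball_in(b5,rmB), carry(b2,left), free(right), robot_in(rmB)}
  through step 1 (pick(b2,rmB,left)): drop {carry(b2,left)}, keep {ball_in(b5,rmB), free(right), robot_in(rmB)}, require {ball_in(b2,rmB), free(left), robot_in(rmB)}
    → {ball_in(b2,rmB), ball_in(b5,rmB), free(left), free(right), robot_in(rmB)}

== RESULT ==
["ball_in(b2,rmB)", "ball_in(b5,rmB)", "free(left)", "free(right)", "robot_in(rmB)"]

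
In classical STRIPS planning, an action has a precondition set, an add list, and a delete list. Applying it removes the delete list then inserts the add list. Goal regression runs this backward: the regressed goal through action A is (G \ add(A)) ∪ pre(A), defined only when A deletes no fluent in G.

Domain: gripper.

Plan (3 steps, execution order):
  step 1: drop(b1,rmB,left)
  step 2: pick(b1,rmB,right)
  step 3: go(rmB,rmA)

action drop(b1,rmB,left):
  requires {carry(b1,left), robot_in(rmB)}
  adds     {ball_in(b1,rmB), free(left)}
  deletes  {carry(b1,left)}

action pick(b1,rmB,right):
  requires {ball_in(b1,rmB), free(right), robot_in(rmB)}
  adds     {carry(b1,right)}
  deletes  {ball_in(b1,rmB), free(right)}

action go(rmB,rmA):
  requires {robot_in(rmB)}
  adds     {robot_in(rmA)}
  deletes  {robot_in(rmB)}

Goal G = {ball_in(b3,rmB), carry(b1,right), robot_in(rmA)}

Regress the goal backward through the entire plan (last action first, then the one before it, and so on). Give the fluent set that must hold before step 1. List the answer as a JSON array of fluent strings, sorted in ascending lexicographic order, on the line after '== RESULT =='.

Work backward from the goal:
  through step 3 (go(rmB,rmA)): drop {robot_in(rmA)}, keep {ball_in(b3,rmB), carry(b1,right)}, require {robot_in(rmB)}
    → {ball_in(b3,rmB), carry(b1,right), robot_in(rmB)}
  through step 2 (pick(b1,rmB,right)): drop {carry(b1,right)}, keep {ball_in(b3,rmB), robot_in(rmB)}, require {ball_in(b1,rmB), free(right), robot_in(rmB)}
    → {ball_in(b1,rmB), ball_in(b3,rmB), free(right), robot_in(rmB)}
  through step 1 (drop(b1,rmB,left)): drop {ball_in(b1,rmB)}, keep {ball_in(b3,rmB), free(right), robot_in(rmB)}, require {carry(b1,left), robot_in(rmB)}
    → {ball_in(b3,rmB), carry(b1,left), free(right), robot_in(rmB)}

== RESULT ==
["ball_in(b3,rmB)", "carry(b1,left)", "free(right)", "robot_in(rmB)"]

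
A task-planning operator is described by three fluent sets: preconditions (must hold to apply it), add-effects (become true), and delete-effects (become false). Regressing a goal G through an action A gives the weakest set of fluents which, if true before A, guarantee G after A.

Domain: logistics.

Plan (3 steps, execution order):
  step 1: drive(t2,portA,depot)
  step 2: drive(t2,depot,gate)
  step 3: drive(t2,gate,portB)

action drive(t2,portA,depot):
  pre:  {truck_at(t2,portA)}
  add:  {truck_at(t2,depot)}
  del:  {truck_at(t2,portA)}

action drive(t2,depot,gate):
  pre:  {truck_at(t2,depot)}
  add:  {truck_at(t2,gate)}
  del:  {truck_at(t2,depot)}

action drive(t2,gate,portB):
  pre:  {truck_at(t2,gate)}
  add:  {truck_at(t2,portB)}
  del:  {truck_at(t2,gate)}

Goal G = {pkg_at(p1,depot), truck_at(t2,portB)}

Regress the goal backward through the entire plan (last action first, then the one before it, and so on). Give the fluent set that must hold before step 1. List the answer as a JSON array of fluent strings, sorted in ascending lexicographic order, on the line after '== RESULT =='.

Regress step by step:
  through step 3 (drive(t2,gate,portB)): drop {truck_at(t2,portB)}, keep {pkg_at(p1,depot)}, require {truck_at(t2,gate)}
    → {pkg_at(p1,depot), truck_at(t2,gate)}
  through step 2 (drive(t2,depot,gate)): drop {truck_at(t2,gate)}, keep {pkg_at(p1,depot)}, require {truck_at(t2,depot)}
    → {pkg_at(p1,depot), truck_at(t2,depot)}
  through step 1 (drive(t2,portA,depot)): drop {truck_at(t2,depot)}, keep {pkg_at(p1,depot)}, require {truck_at(t2,portA)}
    → {pkg_at(p1,depot), truck_at(t2,portA)}

== RESULT ==
["pkg_at(p1,depot)", "truck_at(t2,portA)"]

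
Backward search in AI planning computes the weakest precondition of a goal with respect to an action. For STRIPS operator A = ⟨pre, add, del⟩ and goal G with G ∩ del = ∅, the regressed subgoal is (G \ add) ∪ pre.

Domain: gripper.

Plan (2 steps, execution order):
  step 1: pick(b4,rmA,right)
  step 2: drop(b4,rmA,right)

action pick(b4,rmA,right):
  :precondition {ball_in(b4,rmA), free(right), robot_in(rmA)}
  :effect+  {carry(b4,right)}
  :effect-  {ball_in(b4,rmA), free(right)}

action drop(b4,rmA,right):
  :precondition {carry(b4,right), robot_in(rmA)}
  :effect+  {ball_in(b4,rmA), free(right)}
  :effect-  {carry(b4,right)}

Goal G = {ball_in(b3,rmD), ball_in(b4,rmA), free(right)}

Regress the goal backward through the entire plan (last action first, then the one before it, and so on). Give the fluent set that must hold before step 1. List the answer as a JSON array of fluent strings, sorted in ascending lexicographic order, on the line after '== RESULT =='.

Regress step by step:
  through step 2 (drop(b4,rmA,right)): drop {ball_in(b4,rmA), free(right)}, keep {ball_in(b3,rmD)}, require {carry(b4,right), robot_in(rmA)}
    → {ball_in(b3,rmD), carry(b4,right), robot_in(rmA)}
  through step 1 (pick(b4,rmA,right)): drop {carry(b4,right)}, keep {ball_in(b3,rmD), robot_in(rmA)}, require {ball_in(b4,rmA), free(right), robot_in(rmA)}
    → {ball_in(b3,rmD), ball_in(b4,rmA), free(right), robot_in(rmA)}

== RESULT ==
["ball_in(b3,rmD)", "ball_in(b4,rmA)", "free(right)", "robot_in(rmA)"]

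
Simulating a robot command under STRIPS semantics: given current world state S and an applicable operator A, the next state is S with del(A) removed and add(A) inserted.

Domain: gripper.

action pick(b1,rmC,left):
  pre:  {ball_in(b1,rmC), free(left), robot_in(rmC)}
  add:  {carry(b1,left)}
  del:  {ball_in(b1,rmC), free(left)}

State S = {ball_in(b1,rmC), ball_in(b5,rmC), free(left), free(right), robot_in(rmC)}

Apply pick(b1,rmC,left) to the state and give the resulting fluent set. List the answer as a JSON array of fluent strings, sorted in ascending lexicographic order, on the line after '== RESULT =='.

Progress:
  pre ⊆ S: {ball_in(b1,rmC), free(left), robot_in(rmC)} ⊆ S  — applicable
  S \ del = {ball_in(b5,rmC), free(right), robot_in(rmC)}
  ∪ add   = {ball_in(b5,rmC), carry(b1,left), free(right), robot_in(rmC)}

== RESULT ==
["ball_in(b5,rmC)", "carry(b1,left)", "free(right)", "robot_in(rmC)"]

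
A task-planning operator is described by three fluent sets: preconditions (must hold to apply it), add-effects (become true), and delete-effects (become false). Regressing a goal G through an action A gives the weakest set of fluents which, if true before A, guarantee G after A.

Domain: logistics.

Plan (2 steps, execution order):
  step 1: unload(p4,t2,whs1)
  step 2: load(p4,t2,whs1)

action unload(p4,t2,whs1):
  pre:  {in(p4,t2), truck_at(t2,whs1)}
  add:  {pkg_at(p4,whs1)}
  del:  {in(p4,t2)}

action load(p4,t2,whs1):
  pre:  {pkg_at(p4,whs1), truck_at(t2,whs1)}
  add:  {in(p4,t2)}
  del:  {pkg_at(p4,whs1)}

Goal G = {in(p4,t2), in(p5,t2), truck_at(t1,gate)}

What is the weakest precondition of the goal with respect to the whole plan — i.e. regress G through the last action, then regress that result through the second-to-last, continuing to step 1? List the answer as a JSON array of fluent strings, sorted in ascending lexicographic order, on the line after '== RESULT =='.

Work backward from the goal:
  through step 2 (load(p4,t2,whs1)): drop {in(p4,t2)}, keep {in(p5,t2), truck_at(t1,gate)}, require {pkg_at(p4,whs1), truck_at(t2,whs1)}
    → {in(p5,t2), pkg_at(p4,whs1), truck_at(t1,gate), truck_at(t2,whs1)}
  through step 1 (unload(p4,t2,whs1)): drop {pkg_at(p4,whs1)}, keep {in(p5,t2), truck_at(t1,gate), truck_at(t2,whs1)}, require {in(p4,t2), truck_at(t2,whs1)}
    → {in(p4,t2), in(p5,t2), truck_at(t1,gate), truck_at(t2,whs1)}

== RESULT ==
["in(p4,t2)", "in(p5,t2)", "truck_at(t1,gate)", "truck_at(t2,whs1)"]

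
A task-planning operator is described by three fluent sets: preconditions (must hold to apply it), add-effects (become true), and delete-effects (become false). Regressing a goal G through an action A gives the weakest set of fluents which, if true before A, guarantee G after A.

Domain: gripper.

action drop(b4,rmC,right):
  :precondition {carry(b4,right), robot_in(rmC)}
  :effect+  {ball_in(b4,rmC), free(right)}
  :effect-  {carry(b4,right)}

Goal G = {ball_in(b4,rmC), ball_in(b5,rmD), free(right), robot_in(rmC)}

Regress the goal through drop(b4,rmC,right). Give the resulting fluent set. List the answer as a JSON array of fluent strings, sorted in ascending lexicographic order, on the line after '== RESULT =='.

Compute (G \ add) ∪ pre:
  G ∩ del = {}  (empty — regression defined)
  G \ add = {ball_in(b4,rmC), ball_in(b5,rmD), free(right), robot_in(rmC)} \ {ball_in(b4,rmC), free(right)} = {ball_in(b5,rmD), robot_in(rmC)}
  ∪ pre   = {ball_in(b5,rmD), robot_in(rmC)} ∪ {carry(b4,right), robot_in(rmC)}
          = {ball_in(b5,rmD), carry(b4,right), robot_in(rmC)}

== RESULT ==
["ball_in(b5,rmD)", "carry(b4,right)", "robot_in(rmC)"]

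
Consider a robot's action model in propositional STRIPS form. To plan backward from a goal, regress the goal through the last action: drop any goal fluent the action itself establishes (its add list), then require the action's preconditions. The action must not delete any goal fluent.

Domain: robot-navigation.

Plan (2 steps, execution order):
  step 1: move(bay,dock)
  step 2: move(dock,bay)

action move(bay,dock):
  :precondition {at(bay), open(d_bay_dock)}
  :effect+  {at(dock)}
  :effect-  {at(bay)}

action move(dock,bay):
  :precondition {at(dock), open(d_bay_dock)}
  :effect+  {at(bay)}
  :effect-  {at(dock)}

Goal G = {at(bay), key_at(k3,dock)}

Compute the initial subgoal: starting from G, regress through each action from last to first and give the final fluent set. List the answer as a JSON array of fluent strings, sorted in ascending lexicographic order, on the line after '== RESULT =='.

Work backward from the goal:
  through step 2 (move(dock,bay)): drop {at(bay)}, keep {key_at(k3,dock)}, require {at(dock), open(d_bay_dock)}
    → {at(dock), key_at(k3,dock), open(d_bay_dock)}
  through step 1 (move(bay,dock)): drop {at(dock)}, keep {key_at(k3,dock), open(d_bay_dock)}, require {at(bay), open(d_bay_dock)}
    → {at(bay), key_at(k3,dock), open(d_bay_dock)}

== RESULT ==
["at(bay)", "key_at(k3,dock)", "open(d_bay_dock)"]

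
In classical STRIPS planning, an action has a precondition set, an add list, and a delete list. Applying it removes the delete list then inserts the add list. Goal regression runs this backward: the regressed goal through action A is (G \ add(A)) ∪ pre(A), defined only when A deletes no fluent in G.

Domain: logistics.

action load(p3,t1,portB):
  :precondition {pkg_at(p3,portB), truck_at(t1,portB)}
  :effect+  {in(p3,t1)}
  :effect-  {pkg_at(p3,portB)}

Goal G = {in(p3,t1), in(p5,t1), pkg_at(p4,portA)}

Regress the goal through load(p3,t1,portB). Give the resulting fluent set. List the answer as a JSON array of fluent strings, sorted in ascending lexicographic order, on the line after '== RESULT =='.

Compute (G \ add) ∪ pre:
  G ∩ del = {}  (empty — regression defined)
  G \ add = {in(p3,t1), in(p5,t1), pkg_at(p4,portA)} \ {in(p3,t1)} = {in(p5,t1), pkg_at(p4,portA)}
  ∪ pre   = {in(p5,t1), pkg_at(p4,portA)} ∪ {pkg_at(p3,portB), truck_at(t1,portB)}
          = {in(p5,t1), pkg_at(p3,portB), pkg_at(p4,portA), truck_at(t1,portB)}

== RESULT ==
["in(p5,t1)", "pkg_at(p3,portB)", "pkg_at(p4,portA)", "truck_at(t1,portB)"]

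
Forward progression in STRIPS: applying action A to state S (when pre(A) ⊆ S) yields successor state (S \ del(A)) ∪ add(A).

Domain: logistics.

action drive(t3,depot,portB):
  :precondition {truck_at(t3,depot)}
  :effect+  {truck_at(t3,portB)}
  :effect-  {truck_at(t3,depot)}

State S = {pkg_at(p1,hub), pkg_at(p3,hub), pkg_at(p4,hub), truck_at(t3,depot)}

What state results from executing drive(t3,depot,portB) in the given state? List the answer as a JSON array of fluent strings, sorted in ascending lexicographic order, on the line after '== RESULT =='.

Progress:
  pre ⊆ S: {truck_at(t3,depot)} ⊆ S  — applicable
  S \ del = {pkg_at(p1,hub), pkg_at(p3,hub), pkg_at(p4,hub)}
  ∪ add   = {pkg_at(p1,hub), pkg_at(p3,hub), pkg_at(p4,hub), truck_at(t3,portB)}

== RESULT ==
["pkg_at(p1,hub)", "pkg_at(p3,hub)", "pkg_at(p4,hub)", "truck_at(t3,portB)"]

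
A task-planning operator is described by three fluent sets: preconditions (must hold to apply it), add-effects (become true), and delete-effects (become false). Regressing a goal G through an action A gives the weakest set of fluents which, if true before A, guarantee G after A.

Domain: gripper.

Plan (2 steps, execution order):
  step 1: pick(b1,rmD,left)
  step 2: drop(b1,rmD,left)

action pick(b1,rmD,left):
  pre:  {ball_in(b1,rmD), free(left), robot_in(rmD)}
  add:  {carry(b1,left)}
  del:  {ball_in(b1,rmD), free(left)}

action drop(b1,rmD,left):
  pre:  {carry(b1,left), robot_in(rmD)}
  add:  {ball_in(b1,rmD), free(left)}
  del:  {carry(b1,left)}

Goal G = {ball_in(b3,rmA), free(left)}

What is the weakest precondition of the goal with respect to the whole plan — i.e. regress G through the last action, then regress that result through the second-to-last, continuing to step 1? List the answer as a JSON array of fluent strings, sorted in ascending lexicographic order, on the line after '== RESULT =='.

Work backward from the goal:
  through step 2 (drop(b1,rmD,left)): drop {free(left)}, keep {ball_in(b3,rmA)}, require {carry(b1,left), robot_in(rmD)}
    → {ball_in(b3,rmA), carry(b1,left), robot_in(rmD)}
  through step 1 (pick(b1,rmD,left)): drop {carry(b1,left)}, keep {ball_in(b3,rmA), robot_in(rmD)}, require {ball_in(b1,rmD), free(left), robot_in(rmD)}
    → {ball_in(b1,rmD), ball_in(b3,rmA), free(left), robot_in(rmD)}

== RESULT ==
["ball_in(b1,rmD)", "ball_in(b3,rmA)", "free(left)", "robot_in(rmD)"]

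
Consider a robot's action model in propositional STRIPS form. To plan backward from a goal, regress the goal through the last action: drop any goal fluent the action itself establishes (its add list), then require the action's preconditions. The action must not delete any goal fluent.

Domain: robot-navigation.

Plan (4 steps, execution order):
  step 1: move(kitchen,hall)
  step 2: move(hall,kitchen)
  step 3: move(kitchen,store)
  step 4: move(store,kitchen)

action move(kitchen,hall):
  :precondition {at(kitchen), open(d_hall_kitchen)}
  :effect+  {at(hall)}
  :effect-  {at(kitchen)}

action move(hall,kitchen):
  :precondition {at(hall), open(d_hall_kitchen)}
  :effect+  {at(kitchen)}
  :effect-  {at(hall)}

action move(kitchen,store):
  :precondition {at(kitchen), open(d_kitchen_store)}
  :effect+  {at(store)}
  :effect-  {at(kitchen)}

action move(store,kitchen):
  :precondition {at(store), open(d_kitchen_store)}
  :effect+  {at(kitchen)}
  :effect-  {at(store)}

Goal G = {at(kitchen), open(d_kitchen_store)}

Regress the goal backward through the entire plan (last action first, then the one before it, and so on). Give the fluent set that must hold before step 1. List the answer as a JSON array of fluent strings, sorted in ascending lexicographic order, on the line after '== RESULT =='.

Regress step by step:
  through step 4 (move(store,kitchen)): drop {at(kitchen)}, keep {open(d_kitchen_store)}, require {at(store), open(d_kitchen_store)}
    → {at(store), open(d_kitchen_store)}
  through step 3 (move(kitchen,store)): drop {at(store)}, keep {open(d_kitchen_store)}, require {at(kitchen), open(d_kitchen_store)}
    → {at(kitchen), open(d_kitchen_store)}
  through step 2 (move(hall,kitchen)): drop {at(kitchen)}, keep {open(d_kitchen_store)}, require {at(hall), open(d_hall_kitchen)}
    → {at(hall), open(d_hall_kitchen), open(d_kitchen_store)}
  through step 1 (move(kitchen,hall)): drop {at(hall)}, keep {open(d_hall_kitchen), open(d_kitchen_store)}, require {at(kitchen), open(d_hall_kitchen)}
    → {at(kitchen), open(d_hall_kitchen), open(d_kitchen_store)}

== RESULT ==
["at(kitchen)", "open(d_hall_kitchen)", "open(d_kitchen_store)"]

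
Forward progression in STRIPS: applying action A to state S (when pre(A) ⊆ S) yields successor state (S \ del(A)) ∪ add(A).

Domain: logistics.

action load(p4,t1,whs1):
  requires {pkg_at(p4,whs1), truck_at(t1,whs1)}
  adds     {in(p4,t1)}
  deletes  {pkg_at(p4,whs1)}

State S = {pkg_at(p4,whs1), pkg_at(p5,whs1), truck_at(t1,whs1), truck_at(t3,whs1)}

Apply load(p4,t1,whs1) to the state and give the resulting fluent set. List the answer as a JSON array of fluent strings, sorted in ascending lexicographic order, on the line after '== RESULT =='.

Compute (S \ del) ∪ add:
  pre ⊆ S: {pkg_at(p4,whs1), truck_at(t1,whs1)} ⊆ S  — applicable
  S \ del = {pkg_at(p5,whs1), truck_at(t1,whs1), truck_at(t3,whs1)}
  ∪ add   = {in(p4,t1), pkg_at(p5,whs1), truck_at(t1,whs1), truck_at(t3,whs1)}

== RESULT ==
["in(p4,t1)", "pkg_at(p5,whs1)", "truck_at(t1,whs1)", "truck_at(t3,whs1)"]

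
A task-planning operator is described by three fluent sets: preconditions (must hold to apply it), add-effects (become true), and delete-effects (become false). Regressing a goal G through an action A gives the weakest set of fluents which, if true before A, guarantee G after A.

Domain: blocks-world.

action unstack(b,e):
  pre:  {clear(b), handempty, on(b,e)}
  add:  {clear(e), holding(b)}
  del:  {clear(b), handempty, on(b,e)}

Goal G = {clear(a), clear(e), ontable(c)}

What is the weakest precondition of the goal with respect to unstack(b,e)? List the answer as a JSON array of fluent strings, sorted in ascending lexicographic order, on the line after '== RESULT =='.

Regress:
  G ∩ del = {}  (empty — regression defined)
  G \ add = {clear(a), clear(e), ontable(c)} \ {clear(e), holding(b)} = {clear(a), ontable(c)}
  ∪ pre   = {clear(a), ontable(c)} ∪ {clear(b), handempty, on(b,e)}
          = {clear(a), clear(b), handempty, on(b,e), ontable(c)}

== RESULT ==
["clear(a)", "clear(b)", "handempty", "on(b,e)", "ontable(c)"]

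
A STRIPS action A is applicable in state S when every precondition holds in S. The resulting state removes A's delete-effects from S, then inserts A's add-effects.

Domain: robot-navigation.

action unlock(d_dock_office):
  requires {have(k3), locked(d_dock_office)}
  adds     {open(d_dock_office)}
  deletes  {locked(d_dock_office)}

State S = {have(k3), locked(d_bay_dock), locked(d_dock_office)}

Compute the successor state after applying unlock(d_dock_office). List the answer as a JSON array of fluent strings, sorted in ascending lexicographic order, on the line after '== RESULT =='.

Compute (S \ del) ∪ add:
  pre ⊆ S: {have(k3), locked(d_dock_office)} ⊆ S  — applicable
  S \ del = {have(k3), locked(d_bay_dock)}
  ∪ add   = {have(k3), locked(d_bay_dock), open(d_dock_office)}

== RESULT ==
["have(k3)", "locked(d_bay_dock)", "open(d_dock_office)"]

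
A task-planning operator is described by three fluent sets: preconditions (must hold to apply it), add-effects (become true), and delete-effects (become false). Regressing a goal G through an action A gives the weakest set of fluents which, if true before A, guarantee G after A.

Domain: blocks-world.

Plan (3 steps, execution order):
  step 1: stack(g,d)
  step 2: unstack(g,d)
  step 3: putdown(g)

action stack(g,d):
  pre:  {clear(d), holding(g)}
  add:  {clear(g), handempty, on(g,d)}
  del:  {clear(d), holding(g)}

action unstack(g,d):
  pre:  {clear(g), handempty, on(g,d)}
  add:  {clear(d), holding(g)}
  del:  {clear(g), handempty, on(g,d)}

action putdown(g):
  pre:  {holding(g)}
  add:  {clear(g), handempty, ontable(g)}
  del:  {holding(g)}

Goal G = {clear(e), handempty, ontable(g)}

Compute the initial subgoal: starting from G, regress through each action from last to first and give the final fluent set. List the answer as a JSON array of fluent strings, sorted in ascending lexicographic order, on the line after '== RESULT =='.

Work backward from the goal:
  through step 3 (putdown(g)): drop {handempty, ontable(g)}, keep {clear(e)}, require {holding(g)}
    → {clear(e), holding(g)}
  through step 2 (unstack(g,d)): drop {holding(g)}, keep {clear(e)}, require {clear(g), handempty, on(g,d)}
    → {clear(e), clear(g), handempty, on(g,d)}
  through step 1 (stack(g,d)): drop {clear(g), handempty, on(g,d)}, keep {clear(e)}, require {clear(d), holding(g)}
    → {clear(d), clear(e), holding(g)}

== RESULT ==
["clear(d)", "clear(e)", "holding(g)"]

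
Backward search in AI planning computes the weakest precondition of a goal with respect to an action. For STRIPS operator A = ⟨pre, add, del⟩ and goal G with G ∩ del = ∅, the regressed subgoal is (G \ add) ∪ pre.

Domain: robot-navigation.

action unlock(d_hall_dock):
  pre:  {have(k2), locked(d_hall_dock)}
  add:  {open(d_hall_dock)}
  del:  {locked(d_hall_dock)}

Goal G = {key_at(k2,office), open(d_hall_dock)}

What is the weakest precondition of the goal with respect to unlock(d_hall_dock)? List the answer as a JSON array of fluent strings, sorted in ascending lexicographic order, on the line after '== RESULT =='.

Compute (G \ add) ∪ pre:
  G ∩ del = {}  (empty — regression defined)
  G \ add = {key_at(k2,office), open(d_hall_dock)} \ {open(d_hall_dock)} = {key_at(k2,office)}
  ∪ pre   = {key_at(k2,office)} ∪ {have(k2), locked(d_hall_dock)}
          = {have(k2), key_at(k2,office), locked(d_hall_dock)}

== RESULT ==
["have(k2)", "key_at(k2,office)", "locked(d_hall_dock)"]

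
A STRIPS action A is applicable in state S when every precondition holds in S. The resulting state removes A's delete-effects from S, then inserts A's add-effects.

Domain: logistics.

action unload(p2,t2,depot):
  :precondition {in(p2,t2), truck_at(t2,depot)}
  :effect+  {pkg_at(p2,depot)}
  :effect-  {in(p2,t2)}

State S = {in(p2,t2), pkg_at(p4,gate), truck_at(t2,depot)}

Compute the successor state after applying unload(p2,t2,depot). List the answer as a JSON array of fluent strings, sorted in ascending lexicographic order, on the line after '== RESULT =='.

Progress:
  pre ⊆ S: {in(p2,t2), truck_at(t2,depot)} ⊆ S  — applicable
  S \ del = {pkg_at(p4,gate), truck_at(t2,depot)}
  ∪ add   = {pkg_at(p2,depot), pkg_at(p4,gate), truck_at(t2,depot)}

== RESULT ==
["pkg_at(p2,depot)", "pkg_at(p4,gate)", "truck_at(t2,depot)"]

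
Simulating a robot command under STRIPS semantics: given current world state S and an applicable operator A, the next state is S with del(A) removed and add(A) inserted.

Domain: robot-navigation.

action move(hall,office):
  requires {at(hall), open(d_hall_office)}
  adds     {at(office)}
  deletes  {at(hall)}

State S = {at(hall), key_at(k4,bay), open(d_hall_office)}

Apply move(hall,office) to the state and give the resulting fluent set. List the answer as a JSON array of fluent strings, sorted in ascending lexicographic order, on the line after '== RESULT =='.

Compute (S \ del) ∪ add:
  pre ⊆ S: {at(hall), open(d_hall_office)} ⊆ S  — applicable
  S \ del = {key_at(k4,bay), open(d_hall_office)}
  ∪ add   = {at(office), key_at(k4,bay), open(d_hall_office)}

== RESULT ==
["at(office)", "key_at(k4,bay)", "open(d_hall_office)"]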